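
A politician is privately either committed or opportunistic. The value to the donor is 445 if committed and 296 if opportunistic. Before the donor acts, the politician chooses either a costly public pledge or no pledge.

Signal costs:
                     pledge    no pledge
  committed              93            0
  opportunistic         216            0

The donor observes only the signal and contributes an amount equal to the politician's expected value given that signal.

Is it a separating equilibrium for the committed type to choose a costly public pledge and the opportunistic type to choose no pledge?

If types separate, pledge earns payment 445 and no pledge earns 296.
Committed: pledge gives 445 − 93 = 352; no pledge gives 296 − 0 = 296. No deviation. ✓
Opportunistic: no pledge gives 296 − 0 = 296; pledge gives 445 − 216 = 229. No deviation. ✓
Both incentive constraints hold.

Yes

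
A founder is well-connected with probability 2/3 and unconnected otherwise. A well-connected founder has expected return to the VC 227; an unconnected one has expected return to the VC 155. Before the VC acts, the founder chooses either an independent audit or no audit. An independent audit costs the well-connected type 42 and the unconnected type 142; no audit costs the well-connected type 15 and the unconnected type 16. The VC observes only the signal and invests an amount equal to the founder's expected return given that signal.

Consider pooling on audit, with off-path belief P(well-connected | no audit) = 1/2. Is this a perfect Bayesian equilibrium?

No

At the pooled signal (audit) the VC holds the prior 2/3 and pays 2/3·227 + 1/3·155 = 203. Off-path (no audit) belief 1/2 gives 1/2·227 + 1/2·155 = 191.
Well-connected: audit gives 203 − 42 = 161; no audit gives 191 − 15 = 176. Deviates. ✗
Unconnected: audit gives 203 − 142 = 61; no audit gives 191 − 16 = 175. Deviates. ✗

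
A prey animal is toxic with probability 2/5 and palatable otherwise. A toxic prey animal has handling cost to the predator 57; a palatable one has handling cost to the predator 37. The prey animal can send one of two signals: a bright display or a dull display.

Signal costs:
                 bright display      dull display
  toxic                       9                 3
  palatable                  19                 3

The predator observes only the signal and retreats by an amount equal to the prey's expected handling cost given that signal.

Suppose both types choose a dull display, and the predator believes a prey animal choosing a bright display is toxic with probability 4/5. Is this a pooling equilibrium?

At the pooled signal (dull display) the predator holds the prior 2/5 and pays 2/5·57 + 3/5·37 = 45. Off-path (bright display) belief 4/5 gives 4/5·57 + 1/5·37 = 53.
Toxic: dull display gives 45 − 3 = 42; bright display gives 53 − 9 = 44. Deviates. ✗
Palatable: dull display gives 45 − 3 = 42; bright display gives 53 − 19 = 34. Stays. ✓

No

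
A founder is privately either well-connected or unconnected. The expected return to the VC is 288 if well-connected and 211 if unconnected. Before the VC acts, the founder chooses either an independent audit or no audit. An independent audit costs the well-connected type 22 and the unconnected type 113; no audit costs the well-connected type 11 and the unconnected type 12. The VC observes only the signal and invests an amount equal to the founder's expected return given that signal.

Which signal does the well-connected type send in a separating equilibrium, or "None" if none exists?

Try well-connected → audit, unconnected → no audit:
  Under separation the VC infers type exactly: audit → well-connected (pays 288), no audit → unconnected (pays 211).
  Well-connected: audit gives 288 − 22 = 266; no audit gives 211 − 11 = 200. No deviation. ✓
  Unconnected: no audit gives 211 − 12 = 199; audit gives 288 − 113 = 175. No deviation. ✓
Both hold — the well-connected type sends audit.

audit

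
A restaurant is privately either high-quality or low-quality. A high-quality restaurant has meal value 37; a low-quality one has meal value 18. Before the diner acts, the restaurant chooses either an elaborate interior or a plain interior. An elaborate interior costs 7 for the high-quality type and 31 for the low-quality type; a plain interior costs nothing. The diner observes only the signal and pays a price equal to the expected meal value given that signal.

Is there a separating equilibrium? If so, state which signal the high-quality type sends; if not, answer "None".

elaborate interior

Try high-quality → elaborate interior, low-quality → plain interior:
  If types separate, elaborate interior earns payment 37 and plain interior earns 18.
  High-quality: elaborate interior gives 37 − 7 = 30; plain interior gives 18 − 0 = 18. No deviation. ✓
  Low-quality: plain interior gives 18 − 0 = 18; elaborate interior gives 37 − 31 = 6. No deviation. ✓
Both hold — the high-quality type sends elaborate interior.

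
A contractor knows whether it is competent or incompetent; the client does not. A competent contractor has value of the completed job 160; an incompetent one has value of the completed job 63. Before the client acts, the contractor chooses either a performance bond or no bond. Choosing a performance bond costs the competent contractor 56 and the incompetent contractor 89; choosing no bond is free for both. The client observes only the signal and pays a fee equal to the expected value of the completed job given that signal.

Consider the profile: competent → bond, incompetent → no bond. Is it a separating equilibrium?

Under separation the client infers type exactly: bond → competent (pays 160), no bond → incompetent (pays 63).
Competent: bond gives 160 − 56 = 104; no bond gives 63 − 0 = 63. No deviation. ✓
Incompetent: no bond gives 63 − 0 = 63; bond gives 160 − 89 = 71. Would deviate. ✗

No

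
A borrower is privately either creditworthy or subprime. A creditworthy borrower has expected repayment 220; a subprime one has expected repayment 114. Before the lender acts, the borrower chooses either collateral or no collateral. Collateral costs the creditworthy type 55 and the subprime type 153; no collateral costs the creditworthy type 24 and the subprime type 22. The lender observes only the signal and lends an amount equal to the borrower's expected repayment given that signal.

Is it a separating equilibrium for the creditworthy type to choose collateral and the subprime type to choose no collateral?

If types separate, collateral earns payment 220 and no collateral earns 114.
Creditworthy: collateral gives 220 − 55 = 165; no collateral gives 114 − 24 = 90. No deviation. ✓
Subprime: no collateral gives 114 − 22 = 92; collateral gives 220 − 153 = 67. No deviation. ✓
Neither type gains from mimicking the other.

Yes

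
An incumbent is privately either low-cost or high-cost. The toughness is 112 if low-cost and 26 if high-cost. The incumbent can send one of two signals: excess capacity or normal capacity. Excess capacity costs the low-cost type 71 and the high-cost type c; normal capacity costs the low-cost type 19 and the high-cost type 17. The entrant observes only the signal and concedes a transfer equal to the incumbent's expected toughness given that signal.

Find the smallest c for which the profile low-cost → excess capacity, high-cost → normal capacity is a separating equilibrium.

Under separation: excess capacity → low-cost (pays 112); normal capacity → high-cost (pays 26).
Low-cost: 112 − 71 = 41 ≥ 26 − 19 = 7. Holds regardless of c. ✓
High-cost: 26 − 17 ≥ 112 − c, so c ≥ 112 − 9 = 103.

103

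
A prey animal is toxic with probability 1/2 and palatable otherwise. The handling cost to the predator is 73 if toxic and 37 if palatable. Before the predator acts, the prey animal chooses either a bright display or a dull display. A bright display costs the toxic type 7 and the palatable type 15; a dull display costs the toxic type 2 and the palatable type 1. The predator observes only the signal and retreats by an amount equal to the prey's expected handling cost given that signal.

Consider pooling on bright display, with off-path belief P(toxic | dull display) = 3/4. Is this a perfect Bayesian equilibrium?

No

At the pooled signal (bright display) the predator holds the prior 1/2 and pays 1/2·73 + 1/2·37 = 55. Off-path (dull display) belief 3/4 gives 3/4·73 + 1/4·37 = 64.
Toxic: bright display gives 55 − 7 = 48; dull display gives 64 − 2 = 62. Deviates. ✗
Palatable: bright display gives 55 − 15 = 40; dull display gives 64 − 1 = 63. Deviates. ✗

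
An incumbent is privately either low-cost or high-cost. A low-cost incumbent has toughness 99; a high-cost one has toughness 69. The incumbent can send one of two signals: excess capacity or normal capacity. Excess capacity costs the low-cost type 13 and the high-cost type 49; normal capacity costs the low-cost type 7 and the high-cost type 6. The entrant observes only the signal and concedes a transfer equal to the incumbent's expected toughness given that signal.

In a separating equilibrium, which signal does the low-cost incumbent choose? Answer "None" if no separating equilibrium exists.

excess capacity

Try low-cost → excess capacity, high-cost → normal capacity:
  If types separate, excess capacity earns payment 99 and normal capacity earns 69.
  Low-cost: excess capacity gives 99 − 13 = 86; normal capacity gives 69 − 7 = 62. No deviation. ✓
  High-cost: normal capacity gives 69 − 6 = 63; excess capacity gives 99 − 49 = 50. No deviation. ✓
Both hold — the low-cost type sends excess capacity.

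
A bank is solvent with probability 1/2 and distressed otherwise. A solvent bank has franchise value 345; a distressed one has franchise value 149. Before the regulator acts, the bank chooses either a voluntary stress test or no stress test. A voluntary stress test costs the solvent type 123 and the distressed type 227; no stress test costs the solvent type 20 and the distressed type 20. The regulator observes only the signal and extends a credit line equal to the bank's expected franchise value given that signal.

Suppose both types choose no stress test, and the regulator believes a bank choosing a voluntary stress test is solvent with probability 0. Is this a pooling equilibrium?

On the equilibrium path (no stress test) the regulator holds the prior 1/2 and pays 1/2·345 + 1/2·149 = 247. Off-path (stress test) belief 0 gives 0·345 + 1·149 = 149.
Solvent: no stress test gives 247 − 20 = 227; stress test gives 149 − 123 = 26. Stays. ✓
Distressed: no stress test gives 247 − 20 = 227; stress test gives 149 − 227 = -78. Stays. ✓
Beliefs are Bayes-consistent on-path and both types best-respond.

Yes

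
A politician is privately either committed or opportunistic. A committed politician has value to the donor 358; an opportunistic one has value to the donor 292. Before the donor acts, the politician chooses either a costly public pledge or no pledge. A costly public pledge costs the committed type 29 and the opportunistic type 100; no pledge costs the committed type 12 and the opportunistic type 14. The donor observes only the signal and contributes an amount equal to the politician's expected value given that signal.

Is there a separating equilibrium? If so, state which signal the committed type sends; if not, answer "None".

pledge

Try committed → pledge, opportunistic → no pledge:
  If types separate, pledge earns payment 358 and no pledge earns 292.
  Committed: pledge gives 358 − 29 = 329; no pledge gives 292 − 12 = 280. No deviation. ✓
  Opportunistic: no pledge gives 292 − 14 = 278; pledge gives 358 − 100 = 258. No deviation. ✓
Both hold — the committed type sends pledge.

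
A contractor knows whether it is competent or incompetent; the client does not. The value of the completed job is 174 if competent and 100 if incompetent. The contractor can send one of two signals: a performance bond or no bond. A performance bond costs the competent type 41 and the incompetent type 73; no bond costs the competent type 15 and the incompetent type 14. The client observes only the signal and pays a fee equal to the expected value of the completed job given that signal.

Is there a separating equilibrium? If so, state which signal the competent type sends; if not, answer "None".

None

Try competent → bond, incompetent → no bond:
  If types separate, bond earns payment 174 and no bond earns 100.
  Competent: bond gives 174 − 41 = 133; no bond gives 100 − 15 = 85. No deviation. ✓
  Incompetent: no bond gives 100 − 14 = 86; bond gives 174 − 73 = 101. Would deviate. ✗
Try competent → no bond, incompetent → bond:
  If types separate, no bond earns payment 174 and bond earns 100.
  Competent: no bond gives 174 − 15 = 159; bond gives 100 − 41 = 59. No deviation. ✓
  Incompetent: bond gives 100 − 73 = 27; no bond gives 174 − 14 = 160. Would deviate. ✗
Neither assignment is incentive-compatible.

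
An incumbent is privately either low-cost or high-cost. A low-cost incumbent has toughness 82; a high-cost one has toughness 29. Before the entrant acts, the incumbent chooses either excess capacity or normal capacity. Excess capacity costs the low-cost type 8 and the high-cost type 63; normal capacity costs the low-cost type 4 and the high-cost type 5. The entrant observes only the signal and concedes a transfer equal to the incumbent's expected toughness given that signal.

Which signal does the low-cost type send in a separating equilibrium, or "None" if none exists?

Try low-cost → excess capacity, high-cost → normal capacity:
  If types separate, excess capacity earns payment 82 and normal capacity earns 29.
  Low-cost: excess capacity gives 82 − 8 = 74; normal capacity gives 29 − 4 = 25. No deviation. ✓
  High-cost: normal capacity gives 29 − 5 = 24; excess capacity gives 82 − 63 = 19. No deviation. ✓
Both hold — the low-cost type sends excess capacity.

excess capacity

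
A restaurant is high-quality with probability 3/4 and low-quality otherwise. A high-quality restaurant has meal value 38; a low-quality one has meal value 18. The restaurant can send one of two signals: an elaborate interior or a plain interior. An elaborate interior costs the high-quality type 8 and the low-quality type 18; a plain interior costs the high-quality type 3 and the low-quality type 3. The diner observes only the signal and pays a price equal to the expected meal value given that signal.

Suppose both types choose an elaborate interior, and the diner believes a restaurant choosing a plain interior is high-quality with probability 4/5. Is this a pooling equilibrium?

At the pooled signal (elaborate interior) the diner holds the prior 3/4 and pays 3/4·38 + 1/4·18 = 33. Off-path (plain interior) belief 4/5 gives 4/5·38 + 1/5·18 = 34.
High-quality: elaborate interior gives 33 − 8 = 25; plain interior gives 34 − 3 = 31. Deviates. ✗
Low-quality: elaborate interior gives 33 − 18 = 15; plain interior gives 34 − 3 = 31. Deviates. ✗

No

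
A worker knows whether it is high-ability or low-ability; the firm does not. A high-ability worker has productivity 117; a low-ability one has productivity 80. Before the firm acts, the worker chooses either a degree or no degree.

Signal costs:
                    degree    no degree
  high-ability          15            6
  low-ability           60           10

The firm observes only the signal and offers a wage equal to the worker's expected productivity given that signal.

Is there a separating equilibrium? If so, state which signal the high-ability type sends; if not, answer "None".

Try high-ability → degree, low-ability → no degree:
  If types separate, degree earns payment 117 and no degree earns 80.
  High-ability: degree gives 117 − 15 = 102; no degree gives 80 − 6 = 74. No deviation. ✓
  Low-ability: no degree gives 80 − 10 = 70; degree gives 117 − 60 = 57. No deviation. ✓
Both hold — the high-ability type sends degree.

degree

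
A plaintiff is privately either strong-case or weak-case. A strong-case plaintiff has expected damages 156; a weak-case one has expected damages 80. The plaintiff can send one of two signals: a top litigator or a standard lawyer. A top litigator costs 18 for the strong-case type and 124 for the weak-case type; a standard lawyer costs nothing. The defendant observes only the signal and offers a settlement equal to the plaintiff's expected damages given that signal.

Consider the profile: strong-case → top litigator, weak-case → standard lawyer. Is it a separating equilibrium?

If types separate, top litigator earns payment 156 and standard lawyer earns 80.
Strong-case: top litigator gives 156 − 18 = 138; standard lawyer gives 80 − 0 = 80. No deviation. ✓
Weak-case: standard lawyer gives 80 − 0 = 80; top litigator gives 156 − 124 = 32. No deviation. ✓
Neither type gains from mimicking the other.

Yes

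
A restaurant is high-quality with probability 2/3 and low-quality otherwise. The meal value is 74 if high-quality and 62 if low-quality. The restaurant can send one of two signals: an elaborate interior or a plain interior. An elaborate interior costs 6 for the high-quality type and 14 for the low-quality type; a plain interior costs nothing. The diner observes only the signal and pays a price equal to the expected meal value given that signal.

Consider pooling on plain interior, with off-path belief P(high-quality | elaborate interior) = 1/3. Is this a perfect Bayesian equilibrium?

Yes

At the pooled signal (plain interior) the diner holds the prior 2/3 and pays 2/3·74 + 1/3·62 = 70. Off-path (elaborate interior) belief 1/3 gives 1/3·74 + 2/3·62 = 66.
High-quality: plain interior gives 70 − 0 = 70; elaborate interior gives 66 − 6 = 60. Stays. ✓
Low-quality: plain interior gives 70 − 0 = 70; elaborate interior gives 66 − 14 = 52. Stays. ✓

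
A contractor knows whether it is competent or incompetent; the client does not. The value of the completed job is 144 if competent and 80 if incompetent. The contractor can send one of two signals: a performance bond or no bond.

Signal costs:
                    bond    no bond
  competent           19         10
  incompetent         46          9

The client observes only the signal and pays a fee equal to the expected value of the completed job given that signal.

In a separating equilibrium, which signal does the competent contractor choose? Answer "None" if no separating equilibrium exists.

Try competent → bond, incompetent → no bond:
  Under separation the client infers type exactly: bond → competent (pays 144), no bond → incompetent (pays 80).
  Competent: bond gives 144 − 19 = 125; no bond gives 80 − 10 = 70. No deviation. ✓
  Incompetent: no bond gives 80 − 9 = 71; bond gives 144 − 46 = 98. Would deviate. ✗
Try competent → no bond, incompetent → bond:
  Under separation the client infers type exactly: no bond → competent (pays 144), bond → incompetent (pays 80).
  Competent: no bond gives 144 − 10 = 134; bond gives 80 − 19 = 61. No deviation. ✓
  Incompetent: bond gives 80 − 46 = 34; no bond gives 144 − 9 = 135. Would deviate. ✗
Neither assignment is incentive-compatible.

None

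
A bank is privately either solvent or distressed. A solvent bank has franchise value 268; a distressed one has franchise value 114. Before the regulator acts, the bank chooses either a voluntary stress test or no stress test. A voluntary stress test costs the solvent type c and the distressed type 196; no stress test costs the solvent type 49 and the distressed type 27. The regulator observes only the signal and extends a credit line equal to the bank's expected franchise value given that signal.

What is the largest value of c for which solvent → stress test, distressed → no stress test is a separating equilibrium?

Under separation: stress test → solvent (pays 268); no stress test → distressed (pays 114).
Distressed: 114 − 27 = 87 ≥ 268 − 196 = 72. Holds regardless of c. ✓
Solvent: 268 − c ≥ 114 − 49, so c ≤ 268 − 65 = 203.

203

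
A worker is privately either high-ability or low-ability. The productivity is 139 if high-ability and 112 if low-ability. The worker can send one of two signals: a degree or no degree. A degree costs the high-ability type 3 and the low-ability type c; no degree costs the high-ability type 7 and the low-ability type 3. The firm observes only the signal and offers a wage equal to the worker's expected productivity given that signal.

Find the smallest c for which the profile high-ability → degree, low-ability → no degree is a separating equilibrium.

Under separation: degree → high-ability (pays 139); no degree → low-ability (pays 112).
High-ability: 139 − 3 = 136 ≥ 112 − 7 = 105. Holds regardless of c. ✓
Low-ability: 112 − 3 ≥ 139 − c, so c ≥ 139 − 109 = 30.

30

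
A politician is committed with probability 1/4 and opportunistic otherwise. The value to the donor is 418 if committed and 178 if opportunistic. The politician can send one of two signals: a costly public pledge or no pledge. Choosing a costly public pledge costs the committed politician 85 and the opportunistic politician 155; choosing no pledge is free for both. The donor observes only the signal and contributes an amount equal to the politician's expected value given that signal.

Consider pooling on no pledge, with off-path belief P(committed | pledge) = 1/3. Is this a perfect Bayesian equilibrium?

Yes

At the pooled signal (no pledge) the donor holds the prior 1/4 and pays 1/4·418 + 3/4·178 = 238. Off-path (pledge) belief 1/3 gives 1/3·418 + 2/3·178 = 258.
Committed: no pledge gives 238 − 0 = 238; pledge gives 258 − 85 = 173. Stays. ✓
Opportunistic: no pledge gives 238 − 0 = 238; pledge gives 258 − 155 = 103. Stays. ✓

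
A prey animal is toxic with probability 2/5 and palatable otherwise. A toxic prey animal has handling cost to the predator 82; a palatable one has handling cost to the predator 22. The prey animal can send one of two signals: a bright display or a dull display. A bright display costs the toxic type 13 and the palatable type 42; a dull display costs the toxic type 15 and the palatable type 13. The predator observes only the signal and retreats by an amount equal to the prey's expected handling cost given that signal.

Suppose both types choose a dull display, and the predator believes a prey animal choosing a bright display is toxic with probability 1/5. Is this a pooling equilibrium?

Yes

At the pooled signal (dull display) the predator holds the prior 2/5 and pays 2/5·82 + 3/5·22 = 46. Off-path (bright display) belief 1/5 gives 1/5·82 + 4/5·22 = 34.
Toxic: dull display gives 46 − 15 = 31; bright display gives 34 − 13 = 21. Stays. ✓
Palatable: dull display gives 46 − 13 = 33; bright display gives 34 − 42 = -8. Stays. ✓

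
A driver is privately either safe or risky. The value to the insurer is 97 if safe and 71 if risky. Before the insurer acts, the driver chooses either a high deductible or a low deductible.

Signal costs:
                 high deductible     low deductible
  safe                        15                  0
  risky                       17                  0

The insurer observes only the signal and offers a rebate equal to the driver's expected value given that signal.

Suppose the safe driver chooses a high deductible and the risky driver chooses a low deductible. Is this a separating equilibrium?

If types separate, high deductible earns payment 97 and low deductible earns 71.
Safe: high deductible gives 97 − 15 = 82; low deductible gives 71 − 0 = 71. No deviation. ✓
Risky: low deductible gives 71 − 0 = 71; high deductible gives 97 − 17 = 80. Would deviate. ✗

No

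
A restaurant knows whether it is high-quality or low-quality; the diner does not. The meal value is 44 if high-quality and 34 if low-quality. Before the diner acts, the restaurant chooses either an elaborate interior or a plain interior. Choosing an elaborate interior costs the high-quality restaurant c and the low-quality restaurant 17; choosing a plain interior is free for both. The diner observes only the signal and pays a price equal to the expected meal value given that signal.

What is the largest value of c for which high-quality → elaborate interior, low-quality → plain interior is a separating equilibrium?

Under separation: elaborate interior → high-quality (pays 44); plain interior → low-quality (pays 34).
Low-quality: 34 − 0 = 34 ≥ 44 − 17 = 27. Holds regardless of c. ✓
High-quality: 44 − c ≥ 34 − 0, so c ≤ 44 − 34 = 10.

10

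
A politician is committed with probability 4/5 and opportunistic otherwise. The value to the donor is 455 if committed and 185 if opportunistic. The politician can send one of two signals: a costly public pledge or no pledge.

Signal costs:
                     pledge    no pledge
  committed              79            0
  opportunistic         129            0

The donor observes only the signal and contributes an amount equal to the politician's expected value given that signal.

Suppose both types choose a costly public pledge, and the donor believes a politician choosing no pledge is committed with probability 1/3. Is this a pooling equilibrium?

No

At the pooled signal (pledge) the donor holds the prior 4/5 and pays 4/5·455 + 1/5·185 = 401. Off-path (no pledge) belief 1/3 gives 1/3·455 + 2/3·185 = 275.
Committed: pledge gives 401 − 79 = 322; no pledge gives 275 − 0 = 275. Stays. ✓
Opportunistic: pledge gives 401 − 129 = 272; no pledge gives 275 − 0 = 275. Deviates. ✗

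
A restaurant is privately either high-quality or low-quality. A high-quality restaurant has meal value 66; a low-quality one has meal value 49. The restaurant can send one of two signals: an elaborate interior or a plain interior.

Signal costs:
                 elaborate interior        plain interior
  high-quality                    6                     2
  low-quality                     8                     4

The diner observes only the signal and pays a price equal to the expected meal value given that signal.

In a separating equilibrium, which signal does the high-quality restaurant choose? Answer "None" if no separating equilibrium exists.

None

Try high-quality → elaborate interior, low-quality → plain interior:
  Under separation the diner infers type exactly: elaborate interior → high-quality (pays 66), plain interior → low-quality (pays 49).
  High-quality: elaborate interior gives 66 − 6 = 60; plain interior gives 49 − 2 = 47. No deviation. ✓
  Low-quality: plain interior gives 49 − 4 = 45; elaborate interior gives 66 − 8 = 58. Would deviate. ✗
Try high-quality → plain interior, low-quality → elaborate interior:
  Under separation the diner infers type exactly: plain interior → high-quality (pays 66), elaborate interior → low-quality (pays 49).
  High-quality: plain interior gives 66 − 2 = 64; elaborate interior gives 49 − 6 = 43. No deviation. ✓
  Low-quality: elaborate interior gives 49 − 8 = 41; plain interior gives 66 − 4 = 62. Would deviate. ✗
Neither assignment is incentive-compatible.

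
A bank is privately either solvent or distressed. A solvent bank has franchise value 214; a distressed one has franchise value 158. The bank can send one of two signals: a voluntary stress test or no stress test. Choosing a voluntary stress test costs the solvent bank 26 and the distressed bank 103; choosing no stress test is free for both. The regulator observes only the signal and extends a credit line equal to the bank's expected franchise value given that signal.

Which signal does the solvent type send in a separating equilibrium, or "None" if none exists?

stress test

Try solvent → stress test, distressed → no stress test:
  If types separate, stress test earns payment 214 and no stress test earns 158.
  Solvent: stress test gives 214 − 26 = 188; no stress test gives 158 − 0 = 158. No deviation. ✓
  Distressed: no stress test gives 158 − 0 = 158; stress test gives 214 − 103 = 111. No deviation. ✓
Both hold — the solvent type sends stress test.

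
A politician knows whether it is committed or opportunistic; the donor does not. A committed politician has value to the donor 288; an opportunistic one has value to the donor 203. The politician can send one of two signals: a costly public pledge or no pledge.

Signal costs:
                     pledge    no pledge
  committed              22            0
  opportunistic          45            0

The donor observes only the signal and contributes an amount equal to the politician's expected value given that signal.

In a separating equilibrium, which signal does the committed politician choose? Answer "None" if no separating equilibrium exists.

Try committed → pledge, opportunistic → no pledge:
  If types separate, pledge earns payment 288 and no pledge earns 203.
  Committed: pledge gives 288 − 22 = 266; no pledge gives 203 − 0 = 203. No deviation. ✓
  Opportunistic: no pledge gives 203 − 0 = 203; pledge gives 288 − 45 = 243. Would deviate. ✗
Try committed → no pledge, opportunistic → pledge:
  If types separate, no pledge earns payment 288 and pledge earns 203.
  Committed: no pledge gives 288 − 0 = 288; pledge gives 203 − 22 = 181. No deviation. ✓
  Opportunistic: pledge gives 203 − 45 = 158; no pledge gives 288 − 0 = 288. Would deviate. ✗
Neither assignment is incentive-compatible.

None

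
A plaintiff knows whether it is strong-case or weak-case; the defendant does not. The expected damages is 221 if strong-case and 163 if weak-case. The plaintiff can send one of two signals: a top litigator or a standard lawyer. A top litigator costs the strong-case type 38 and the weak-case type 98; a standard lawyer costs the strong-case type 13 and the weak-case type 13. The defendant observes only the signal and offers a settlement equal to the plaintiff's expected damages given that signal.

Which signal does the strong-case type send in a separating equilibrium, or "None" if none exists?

top litigator

Try strong-case → top litigator, weak-case → standard lawyer:
  If types separate, top litigator earns payment 221 and standard lawyer earns 163.
  Strong-case: top litigator gives 221 − 38 = 183; standard lawyer gives 163 − 13 = 150. No deviation. ✓
  Weak-case: standard lawyer gives 163 − 13 = 150; top litigator gives 221 − 98 = 123. No deviation. ✓
Both hold — the strong-case type sends top litigator.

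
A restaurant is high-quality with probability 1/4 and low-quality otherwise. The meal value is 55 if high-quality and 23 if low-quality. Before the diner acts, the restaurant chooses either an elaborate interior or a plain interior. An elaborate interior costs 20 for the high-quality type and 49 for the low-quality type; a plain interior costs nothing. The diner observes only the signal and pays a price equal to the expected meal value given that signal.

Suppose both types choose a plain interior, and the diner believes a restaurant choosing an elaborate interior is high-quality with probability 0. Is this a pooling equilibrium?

Yes

At the pooled signal (plain interior) the diner holds the prior 1/4 and pays 1/4·55 + 3/4·23 = 31. Off-path (elaborate interior) belief 0 gives 0·55 + 1·23 = 23.
High-quality: plain interior gives 31 − 0 = 31; elaborate interior gives 23 − 20 = 3. Stays. ✓
Low-quality: plain interior gives 31 − 0 = 31; elaborate interior gives 23 − 49 = -26. Stays. ✓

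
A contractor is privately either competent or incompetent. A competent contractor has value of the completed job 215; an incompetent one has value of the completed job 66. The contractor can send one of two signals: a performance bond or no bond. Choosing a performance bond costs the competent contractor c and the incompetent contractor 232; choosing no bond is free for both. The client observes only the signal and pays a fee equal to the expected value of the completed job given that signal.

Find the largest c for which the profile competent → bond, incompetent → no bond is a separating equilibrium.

149

Under separation: bond → competent (pays 215); no bond → incompetent (pays 66).
Incompetent: 66 − 0 = 66 ≥ 215 − 232 = -17. Holds regardless of c. ✓
Competent: 215 − c ≥ 66 − 0, so c ≤ 215 − 66 = 149.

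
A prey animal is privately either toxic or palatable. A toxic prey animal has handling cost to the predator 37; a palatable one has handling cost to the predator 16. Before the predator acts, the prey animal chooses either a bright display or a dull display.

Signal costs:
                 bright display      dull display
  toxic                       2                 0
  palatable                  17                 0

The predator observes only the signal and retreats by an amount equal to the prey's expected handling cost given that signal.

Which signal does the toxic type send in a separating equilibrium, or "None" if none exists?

Try toxic → bright display, palatable → dull display:
  If types separate, bright display earns payment 37 and dull display earns 16.
  Toxic: bright display gives 37 − 2 = 35; dull display gives 16 − 0 = 16. No deviation. ✓
  Palatable: dull display gives 16 − 0 = 16; bright display gives 37 − 17 = 20. Would deviate. ✗
Try toxic → dull display, palatable → bright display:
  If types separate, dull display earns payment 37 and bright display earns 16.
  Toxic: dull display gives 37 − 0 = 37; bright display gives 16 − 2 = 14. No deviation. ✓
  Palatable: bright display gives 16 − 17 = -1; dull display gives 37 − 0 = 37. Would deviate. ✗
Neither assignment is incentive-compatible.

None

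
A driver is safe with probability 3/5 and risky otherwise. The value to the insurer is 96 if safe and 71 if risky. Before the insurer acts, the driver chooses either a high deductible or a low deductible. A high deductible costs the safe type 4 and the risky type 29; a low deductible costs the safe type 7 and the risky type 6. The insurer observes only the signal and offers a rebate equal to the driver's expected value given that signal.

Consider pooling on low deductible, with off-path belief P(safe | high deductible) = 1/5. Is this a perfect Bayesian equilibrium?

Yes

On the equilibrium path (low deductible) the insurer holds the prior 3/5 and pays 3/5·96 + 2/5·71 = 86. Off-path (high deductible) belief 1/5 gives 1/5·96 + 4/5·71 = 76.
Safe: low deductible gives 86 − 7 = 79; high deductible gives 76 − 4 = 72. Stays. ✓
Risky: low deductible gives 86 − 6 = 80; high deductible gives 76 − 29 = 47. Stays. ✓
Beliefs are Bayes-consistent on-path and both types best-respond.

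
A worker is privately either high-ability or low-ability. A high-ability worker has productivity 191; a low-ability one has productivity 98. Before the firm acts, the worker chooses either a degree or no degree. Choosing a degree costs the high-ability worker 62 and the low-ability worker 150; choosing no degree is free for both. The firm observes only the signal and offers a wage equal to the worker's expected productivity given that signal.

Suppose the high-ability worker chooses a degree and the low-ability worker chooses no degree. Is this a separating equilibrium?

Under separation the firm infers type exactly: degree → high-ability (pays 191), no degree → low-ability (pays 98).
High-ability: degree gives 191 − 62 = 129; no degree gives 98 − 0 = 98. No deviation. ✓
Low-ability: no degree gives 98 − 0 = 98; degree gives 191 − 150 = 41. No deviation. ✓
Both incentive constraints hold.

Yes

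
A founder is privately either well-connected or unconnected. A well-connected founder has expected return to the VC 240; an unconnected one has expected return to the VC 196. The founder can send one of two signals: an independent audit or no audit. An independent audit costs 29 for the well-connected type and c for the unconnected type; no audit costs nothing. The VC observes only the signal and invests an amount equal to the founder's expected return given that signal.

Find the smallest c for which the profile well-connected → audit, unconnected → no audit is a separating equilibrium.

Under separation: audit → well-connected (pays 240); no audit → unconnected (pays 196).
Well-connected: 240 − 29 = 211 ≥ 196 − 0 = 196. Holds regardless of c. ✓
Unconnected: 196 − 0 ≥ 240 − c, so c ≥ 240 − 196 = 44.

44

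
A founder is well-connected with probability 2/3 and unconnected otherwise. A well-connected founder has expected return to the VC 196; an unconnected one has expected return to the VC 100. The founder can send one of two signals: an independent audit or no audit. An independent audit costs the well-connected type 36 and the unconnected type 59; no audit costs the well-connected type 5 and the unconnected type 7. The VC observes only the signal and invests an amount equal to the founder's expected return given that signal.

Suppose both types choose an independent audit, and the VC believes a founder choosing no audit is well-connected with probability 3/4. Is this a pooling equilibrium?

On the equilibrium path (audit) the VC holds the prior 2/3 and pays 2/3·196 + 1/3·100 = 164. Off-path (no audit) belief 3/4 gives 3/4·196 + 1/4·100 = 172.
Well-connected: audit gives 164 − 36 = 128; no audit gives 172 − 5 = 167. Deviates. ✗
Unconnected: audit gives 164 − 59 = 105; no audit gives 172 − 7 = 165. Deviates. ✗

No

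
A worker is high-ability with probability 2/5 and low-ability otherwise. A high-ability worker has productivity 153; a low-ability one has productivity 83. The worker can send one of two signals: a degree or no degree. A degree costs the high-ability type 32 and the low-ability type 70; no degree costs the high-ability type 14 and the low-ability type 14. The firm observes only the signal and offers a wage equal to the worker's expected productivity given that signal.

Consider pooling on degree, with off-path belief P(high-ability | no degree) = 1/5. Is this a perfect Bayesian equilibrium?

No

At the pooled signal (degree) the firm holds the prior 2/5 and pays 2/5·153 + 3/5·83 = 111. Off-path (no degree) belief 1/5 gives 1/5·153 + 4/5·83 = 97.
High-ability: degree gives 111 − 32 = 79; no degree gives 97 − 14 = 83. Deviates. ✗
Low-ability: degree gives 111 − 70 = 41; no degree gives 97 − 14 = 83. Deviates. ✗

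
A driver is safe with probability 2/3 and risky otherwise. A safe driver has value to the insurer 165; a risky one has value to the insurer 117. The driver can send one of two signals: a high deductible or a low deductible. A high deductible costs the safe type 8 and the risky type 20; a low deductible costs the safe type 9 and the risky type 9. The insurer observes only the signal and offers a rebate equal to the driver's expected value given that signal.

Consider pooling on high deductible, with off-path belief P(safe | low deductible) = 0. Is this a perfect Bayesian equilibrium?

On the equilibrium path (high deductible) the insurer holds the prior 2/3 and pays 2/3·165 + 1/3·117 = 149. Off-path (low deductible) belief 0 gives 0·165 + 1·117 = 117.
Safe: high deductible gives 149 − 8 = 141; low deductible gives 117 − 9 = 108. Stays. ✓
Risky: high deductible gives 149 − 20 = 129; low deductible gives 117 − 9 = 108. Stays. ✓
Beliefs are Bayes-consistent on-path and both types best-respond.

Yes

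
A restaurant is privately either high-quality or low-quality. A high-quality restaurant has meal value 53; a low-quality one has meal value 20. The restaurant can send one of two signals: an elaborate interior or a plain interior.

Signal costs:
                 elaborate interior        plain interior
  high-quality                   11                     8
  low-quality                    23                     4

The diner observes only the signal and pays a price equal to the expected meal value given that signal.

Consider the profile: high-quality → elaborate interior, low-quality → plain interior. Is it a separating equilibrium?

No

Under separation the diner infers type exactly: elaborate interior → high-quality (pays 53), plain interior → low-quality (pays 20).
High-quality: elaborate interior gives 53 − 11 = 42; plain interior gives 20 − 8 = 12. No deviation. ✓
Low-quality: plain interior gives 20 − 4 = 16; elaborate interior gives 53 − 23 = 30. Would deviate. ✗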